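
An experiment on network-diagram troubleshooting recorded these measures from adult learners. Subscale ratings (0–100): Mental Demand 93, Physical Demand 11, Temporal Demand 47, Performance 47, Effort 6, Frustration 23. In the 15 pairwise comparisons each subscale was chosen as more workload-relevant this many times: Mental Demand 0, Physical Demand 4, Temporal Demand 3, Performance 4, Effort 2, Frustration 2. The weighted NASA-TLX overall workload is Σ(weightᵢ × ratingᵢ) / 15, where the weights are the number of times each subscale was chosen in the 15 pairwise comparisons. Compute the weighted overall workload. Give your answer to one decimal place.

The tallies are the weights (they sum to 15).
Weighted sum = 0·93 + 4·11 + 3·47 + 4·47 + 2·6 + 2·23
            = 0 + 44 + 141 + 188 + 12 + 46 = 431.
Overall workload = 431 / 15 = 28.7333 ≈ 28.7.

28.7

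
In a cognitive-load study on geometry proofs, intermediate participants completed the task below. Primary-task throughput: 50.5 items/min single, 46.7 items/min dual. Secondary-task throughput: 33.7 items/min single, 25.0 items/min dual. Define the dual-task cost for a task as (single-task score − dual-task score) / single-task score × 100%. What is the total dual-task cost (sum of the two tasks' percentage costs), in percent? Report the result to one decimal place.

Primary cost = (50.5 − 46.7) / 50.5 × 100% = 7.5248%.
Secondary cost = (33.7 − 25.0) / 33.7 × 100% = 25.8160%.
Total = 7.5248% + 25.8160% = 33.3408% ≈ 33.3%.

33.3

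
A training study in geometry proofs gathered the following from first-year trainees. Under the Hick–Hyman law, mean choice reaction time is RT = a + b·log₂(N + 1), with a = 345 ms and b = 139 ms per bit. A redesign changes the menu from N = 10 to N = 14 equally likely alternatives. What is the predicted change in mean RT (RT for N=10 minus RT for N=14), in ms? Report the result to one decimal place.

-62.2

RT(10) = 345 + 139·log₂(11) = 345 + 139·3.4594 = 825.8566 ms.
RT(14) = 345 + 139·log₂(15) = 345 + 139·3.9069 = 888.0591 ms.
Difference = 825.8566 − 888.0591 = -62.2025 ≈ -62.2 ms.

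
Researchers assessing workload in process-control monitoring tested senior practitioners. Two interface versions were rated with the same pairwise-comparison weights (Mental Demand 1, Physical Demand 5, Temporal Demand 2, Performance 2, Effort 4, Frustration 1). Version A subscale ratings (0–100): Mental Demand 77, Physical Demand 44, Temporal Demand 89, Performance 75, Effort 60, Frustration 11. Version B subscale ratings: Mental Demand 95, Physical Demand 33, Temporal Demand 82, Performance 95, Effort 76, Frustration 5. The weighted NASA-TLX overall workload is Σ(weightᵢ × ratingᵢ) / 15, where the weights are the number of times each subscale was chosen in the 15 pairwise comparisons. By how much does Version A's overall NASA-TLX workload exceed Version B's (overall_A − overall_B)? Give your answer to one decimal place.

-3.1

Version A weighted sum = 1·77 + 5·44 + 2·89 + 2·75 + 4·60 + 1·11 = 77 + 220 + 178 + 150 + 240 + 11 = 876; overall_A = 876/15 = 58.4000.
Version B weighted sum = 1·95 + 5·33 + 2·82 + 2·95 + 4·76 + 1·5 = 95 + 165 + 164 + 190 + 304 + 5 = 923; overall_B = 923/15 = 61.5333.
Difference = 58.4000 − 61.5333 = -3.1333 ≈ -3.1.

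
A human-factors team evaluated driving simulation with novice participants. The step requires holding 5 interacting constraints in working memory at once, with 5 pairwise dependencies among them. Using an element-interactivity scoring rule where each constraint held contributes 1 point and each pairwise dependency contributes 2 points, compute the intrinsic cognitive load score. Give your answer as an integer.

Element contribution: 5 × 1 = 5.
Interaction contribution: 5 × 2 = 10.
Intrinsic load = 5 + 10 = 15.

15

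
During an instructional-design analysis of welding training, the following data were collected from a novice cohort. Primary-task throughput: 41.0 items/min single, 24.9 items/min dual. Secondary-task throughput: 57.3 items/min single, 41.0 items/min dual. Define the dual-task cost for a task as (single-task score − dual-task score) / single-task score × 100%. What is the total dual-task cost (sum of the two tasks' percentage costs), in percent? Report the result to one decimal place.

Primary cost = (41.0 − 24.9) / 41.0 × 100% = 39.2683%.
Secondary cost = (57.3 − 41.0) / 57.3 × 100% = 28.4468%.
Total = 39.2683% + 28.4468% = 67.7151% ≈ 67.7%.

67.7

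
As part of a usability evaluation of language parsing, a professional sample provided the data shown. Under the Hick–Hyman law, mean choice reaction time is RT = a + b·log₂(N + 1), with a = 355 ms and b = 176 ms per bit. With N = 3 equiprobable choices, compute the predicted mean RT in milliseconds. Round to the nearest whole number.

log₂(3 + 1) = log₂(4) = 2.0000.
RT = 355 + 176 × 2.0000 = 355 + 352.0000 = 707.0000 ms.
≈ 707 ms.

707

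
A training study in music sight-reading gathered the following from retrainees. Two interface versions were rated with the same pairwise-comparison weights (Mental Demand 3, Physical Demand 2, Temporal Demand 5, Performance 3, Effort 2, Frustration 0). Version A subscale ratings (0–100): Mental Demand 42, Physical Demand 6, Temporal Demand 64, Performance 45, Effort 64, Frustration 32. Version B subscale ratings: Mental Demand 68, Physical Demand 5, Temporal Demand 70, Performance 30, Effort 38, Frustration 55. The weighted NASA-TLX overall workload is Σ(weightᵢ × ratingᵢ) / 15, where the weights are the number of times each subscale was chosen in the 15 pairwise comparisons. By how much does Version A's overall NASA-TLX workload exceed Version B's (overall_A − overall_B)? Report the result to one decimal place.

Version A weighted sum = 3·42 + 2·6 + 5·64 + 3·45 + 2·64 + 0·32 = 126 + 12 + 320 + 135 + 128 + 0 = 721; overall_A = 721/15 = 48.0667.
Version B weighted sum = 3·68 + 2·5 + 5·70 + 3·30 + 2·38 + 0·55 = 204 + 10 + 350 + 90 + 76 + 0 = 730; overall_B = 730/15 = 48.6667.
Difference = 48.0667 − 48.6667 = -0.6000 ≈ -0.6.

-0.6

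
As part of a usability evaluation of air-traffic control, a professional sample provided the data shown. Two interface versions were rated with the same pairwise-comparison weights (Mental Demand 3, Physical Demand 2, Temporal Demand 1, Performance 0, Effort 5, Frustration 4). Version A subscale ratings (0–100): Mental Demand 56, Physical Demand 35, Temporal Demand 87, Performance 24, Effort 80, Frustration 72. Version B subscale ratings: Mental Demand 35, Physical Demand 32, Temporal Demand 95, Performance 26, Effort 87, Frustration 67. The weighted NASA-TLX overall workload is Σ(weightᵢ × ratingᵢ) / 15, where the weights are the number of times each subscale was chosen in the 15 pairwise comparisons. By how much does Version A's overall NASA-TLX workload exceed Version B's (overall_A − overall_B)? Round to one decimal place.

Version A weighted sum = 3·56 + 2·35 + 1·87 + 0·24 + 5·80 + 4·72 = 168 + 70 + 87 + 0 + 400 + 288 = 1013; overall_A = 1013/15 = 67.5333.
Version B weighted sum = 3·35 + 2·32 + 1·95 + 0·26 + 5·87 + 4·67 = 105 + 64 + 95 + 0 + 435 + 268 = 967; overall_B = 967/15 = 64.4667.
Difference = 67.5333 − 64.4667 = 3.0666 ≈ 3.1.

3.1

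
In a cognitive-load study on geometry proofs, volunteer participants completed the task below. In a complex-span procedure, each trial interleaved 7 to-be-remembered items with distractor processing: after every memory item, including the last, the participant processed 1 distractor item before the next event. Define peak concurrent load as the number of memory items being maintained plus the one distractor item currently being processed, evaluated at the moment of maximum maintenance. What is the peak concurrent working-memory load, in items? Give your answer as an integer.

Maintenance is greatest during the distractor(s) after memory item 7: all 7 memory items are being held.
One distractor item is concurrently being processed.
Peak concurrent load = 7 + 1 = 8 items.

8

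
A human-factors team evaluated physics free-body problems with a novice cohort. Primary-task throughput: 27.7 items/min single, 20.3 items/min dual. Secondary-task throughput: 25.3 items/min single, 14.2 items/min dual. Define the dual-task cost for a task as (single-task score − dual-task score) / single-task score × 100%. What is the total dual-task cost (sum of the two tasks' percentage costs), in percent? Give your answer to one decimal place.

Primary cost = (27.7 − 20.3) / 27.7 × 100% = 26.7148%.
Secondary cost = (25.3 − 14.2) / 25.3 × 100% = 43.8735%.
Total = 26.7148% + 43.8735% = 70.5883% ≈ 70.6%.

70.6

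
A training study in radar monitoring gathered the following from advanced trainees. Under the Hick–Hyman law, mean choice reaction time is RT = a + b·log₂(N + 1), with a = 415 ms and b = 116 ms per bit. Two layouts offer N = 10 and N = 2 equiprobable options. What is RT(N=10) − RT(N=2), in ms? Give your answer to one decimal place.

RT(10) = 415 + 116·log₂(11) = 415 + 116·3.4594 = 816.2904 ms.
RT(2) = 415 + 116·log₂(3) = 415 + 116·1.5850 = 598.8600 ms.
Difference = 816.2904 − 598.8600 = 217.4304 ≈ 217.4 ms.

217.4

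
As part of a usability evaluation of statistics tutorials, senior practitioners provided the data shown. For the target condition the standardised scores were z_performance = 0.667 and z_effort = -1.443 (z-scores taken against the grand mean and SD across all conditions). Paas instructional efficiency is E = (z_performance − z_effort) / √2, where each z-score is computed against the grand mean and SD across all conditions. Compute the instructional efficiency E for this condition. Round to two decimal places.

z_P − z_E = 0.667 − (-1.443) = 2.1100.
E = 2.1100 / √2 = 2.1100 / 1.41421 = 1.4920 ≈ 1.49.

1.49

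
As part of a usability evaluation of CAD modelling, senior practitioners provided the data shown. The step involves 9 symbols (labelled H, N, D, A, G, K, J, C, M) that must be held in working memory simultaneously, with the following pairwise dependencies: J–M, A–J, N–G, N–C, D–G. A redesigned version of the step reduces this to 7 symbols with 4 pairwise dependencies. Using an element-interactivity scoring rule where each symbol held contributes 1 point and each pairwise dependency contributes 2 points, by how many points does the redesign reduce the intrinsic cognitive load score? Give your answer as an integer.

4

Original: 9 × 1 + 5 × 2 = 9 + 10 = 19.
Redesigned: 7 × 1 + 4 × 2 = 7 + 8 = 15.
Reduction = 19 − 15 = 4.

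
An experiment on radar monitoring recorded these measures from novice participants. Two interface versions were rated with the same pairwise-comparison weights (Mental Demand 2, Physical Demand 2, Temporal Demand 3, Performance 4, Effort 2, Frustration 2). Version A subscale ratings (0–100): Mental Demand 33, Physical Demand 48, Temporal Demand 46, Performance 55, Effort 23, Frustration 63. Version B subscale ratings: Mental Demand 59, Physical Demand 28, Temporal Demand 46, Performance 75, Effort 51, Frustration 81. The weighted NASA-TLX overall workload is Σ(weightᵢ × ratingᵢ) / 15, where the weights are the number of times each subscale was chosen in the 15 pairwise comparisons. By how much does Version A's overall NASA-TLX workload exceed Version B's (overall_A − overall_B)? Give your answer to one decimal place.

Version A weighted sum = 2·33 + 2·48 + 3·46 + 4·55 + 2·23 + 2·63 = 66 + 96 + 138 + 220 + 46 + 126 = 692; overall_A = 692/15 = 46.1333.
Version B weighted sum = 2·59 + 2·28 + 3·46 + 4·75 + 2·51 + 2·81 = 118 + 56 + 138 + 300 + 102 + 162 = 876; overall_B = 876/15 = 58.4000.
Difference = 46.1333 − 58.4000 = -12.2667 ≈ -12.3.

-12.3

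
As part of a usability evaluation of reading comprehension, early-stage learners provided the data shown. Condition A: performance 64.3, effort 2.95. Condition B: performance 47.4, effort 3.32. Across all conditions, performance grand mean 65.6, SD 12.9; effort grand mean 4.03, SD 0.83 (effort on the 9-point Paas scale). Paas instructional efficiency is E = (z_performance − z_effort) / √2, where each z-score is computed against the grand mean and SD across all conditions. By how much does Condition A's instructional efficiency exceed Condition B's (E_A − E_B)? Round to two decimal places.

1.24

Condition A: z_P = (64.3 − 65.6)/12.9 = -0.1008; z_E = (2.95 − 4.03)/0.83 = -1.3012; E_A = (-0.1008 − (-1.3012))/√2 = 0.8488.
Condition B: z_P = (47.4 − 65.6)/12.9 = -1.4109; z_E = (3.32 − 4.03)/0.83 = -0.8554; E_B = (-1.4109 − (-0.8554))/√2 = -0.3928.
E_A − E_B = 0.8488 − (-0.3928) = 1.2416 ≈ 1.24.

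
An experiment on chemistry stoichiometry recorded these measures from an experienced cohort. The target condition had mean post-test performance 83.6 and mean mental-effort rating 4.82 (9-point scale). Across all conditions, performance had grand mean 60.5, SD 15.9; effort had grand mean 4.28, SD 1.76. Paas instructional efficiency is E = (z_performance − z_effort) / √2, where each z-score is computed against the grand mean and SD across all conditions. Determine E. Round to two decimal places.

0.81

z_performance = (83.6 − 60.5) / 15.9 = 23.1000 / 15.9 = 1.4528.
z_effort = (4.82 − 4.28) / 1.76 = 0.5400 / 1.76 = 0.3068.
z_P − z_E = 1.4528 − 0.3068 = 1.1460.
E = 1.1460 / √2 = 1.1460 / 1.41421 = 0.8103 ≈ 0.81.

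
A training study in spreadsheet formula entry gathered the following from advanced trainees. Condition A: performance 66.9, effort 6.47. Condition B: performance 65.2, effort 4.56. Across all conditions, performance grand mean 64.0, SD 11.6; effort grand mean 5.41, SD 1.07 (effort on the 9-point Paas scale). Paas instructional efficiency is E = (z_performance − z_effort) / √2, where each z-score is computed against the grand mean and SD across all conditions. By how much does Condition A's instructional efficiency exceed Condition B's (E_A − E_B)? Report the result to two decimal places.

Condition A: z_P = (66.9 − 64.0)/11.6 = 0.2500; z_E = (6.47 − 5.41)/1.07 = 0.9907; E_A = (0.2500 − 0.9907)/√2 = -0.5238.
Condition B: z_P = (65.2 − 64.0)/11.6 = 0.1034; z_E = (4.56 − 5.41)/1.07 = -0.7944; E_B = (0.1034 − (-0.7944))/√2 = 0.6348.
E_A − E_B = -0.5238 − 0.6348 = -1.1586 ≈ -1.16.

-1.16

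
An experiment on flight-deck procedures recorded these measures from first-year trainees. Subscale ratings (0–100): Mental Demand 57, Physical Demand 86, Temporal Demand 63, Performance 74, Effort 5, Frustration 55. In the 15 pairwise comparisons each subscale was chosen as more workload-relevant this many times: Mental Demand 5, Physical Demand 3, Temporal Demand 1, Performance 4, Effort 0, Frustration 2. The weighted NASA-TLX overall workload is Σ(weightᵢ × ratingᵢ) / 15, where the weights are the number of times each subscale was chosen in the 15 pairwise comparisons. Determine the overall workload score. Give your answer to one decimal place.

67.5

The tallies are the weights (they sum to 15).
Weighted sum = 5·57 + 3·86 + 1·63 + 4·74 + 0·5 + 2·55
            = 285 + 258 + 63 + 296 + 0 + 110 = 1012.
Overall workload = 1012 / 15 = 67.4667 ≈ 67.5.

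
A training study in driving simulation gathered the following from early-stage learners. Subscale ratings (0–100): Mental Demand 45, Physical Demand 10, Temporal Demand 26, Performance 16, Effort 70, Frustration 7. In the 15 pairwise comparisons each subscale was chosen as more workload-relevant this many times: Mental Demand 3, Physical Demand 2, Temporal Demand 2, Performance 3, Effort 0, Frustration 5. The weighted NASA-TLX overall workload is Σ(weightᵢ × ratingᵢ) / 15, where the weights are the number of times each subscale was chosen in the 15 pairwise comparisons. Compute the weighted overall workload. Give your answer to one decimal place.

19.3

The tallies are the weights (they sum to 15).
Weighted sum = 3·45 + 2·10 + 2·26 + 3·16 + 0·70 + 5·7
            = 135 + 20 + 52 + 48 + 0 + 35 = 290.
Overall workload = 290 / 15 = 19.3333 ≈ 19.3.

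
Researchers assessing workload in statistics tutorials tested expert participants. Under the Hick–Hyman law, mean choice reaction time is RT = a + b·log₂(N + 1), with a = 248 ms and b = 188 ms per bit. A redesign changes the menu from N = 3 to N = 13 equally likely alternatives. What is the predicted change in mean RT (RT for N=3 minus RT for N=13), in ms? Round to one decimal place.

RT(3) = 248 + 188·log₂(4) = 248 + 188·2.0000 = 624.0000 ms.
RT(13) = 248 + 188·log₂(14) = 248 + 188·3.8074 = 963.7912 ms.
Difference = 624.0000 − 963.7912 = -339.7912 ≈ -339.8 ms.

-339.8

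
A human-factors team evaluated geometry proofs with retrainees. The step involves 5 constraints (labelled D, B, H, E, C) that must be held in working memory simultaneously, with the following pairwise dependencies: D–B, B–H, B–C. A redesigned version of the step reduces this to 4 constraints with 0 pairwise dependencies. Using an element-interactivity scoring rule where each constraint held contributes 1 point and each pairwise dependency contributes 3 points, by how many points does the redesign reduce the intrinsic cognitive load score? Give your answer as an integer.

10

Original: 5 × 1 + 3 × 3 = 5 + 9 = 14.
Redesigned: 4 × 1 + 0 × 3 = 4 + 0 = 4.
Reduction = 14 − 4 = 10.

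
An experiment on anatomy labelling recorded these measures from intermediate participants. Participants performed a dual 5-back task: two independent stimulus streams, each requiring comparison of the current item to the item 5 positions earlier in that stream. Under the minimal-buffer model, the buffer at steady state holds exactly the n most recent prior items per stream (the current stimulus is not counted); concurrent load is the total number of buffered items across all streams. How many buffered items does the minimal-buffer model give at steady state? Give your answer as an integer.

10

Each stream's buffer holds its 5 most recent prior items.
Two independent streams: 2 × 5 = 10 buffered items at steady state.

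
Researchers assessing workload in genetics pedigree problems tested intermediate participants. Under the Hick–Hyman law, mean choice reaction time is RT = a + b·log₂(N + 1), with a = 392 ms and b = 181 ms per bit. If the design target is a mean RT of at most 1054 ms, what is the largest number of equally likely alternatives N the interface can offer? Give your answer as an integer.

11

Set 392 + 181·log₂(N + 1) ≤ 1054.
log₂(N + 1) ≤ (1054 − 392) / 181 = 3.6575.
N + 1 ≤ 2^3.6575 = 12.6188.
N ≤ 11.6188, so the largest integer N is 11.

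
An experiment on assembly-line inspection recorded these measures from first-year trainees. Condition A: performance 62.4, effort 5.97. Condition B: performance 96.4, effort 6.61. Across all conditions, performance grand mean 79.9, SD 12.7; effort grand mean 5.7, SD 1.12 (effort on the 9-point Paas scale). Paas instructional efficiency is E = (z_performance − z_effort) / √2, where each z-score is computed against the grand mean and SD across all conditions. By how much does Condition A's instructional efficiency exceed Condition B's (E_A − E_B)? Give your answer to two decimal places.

-1.49

Condition A: z_P = (62.4 − 79.9)/12.7 = -1.3780; z_E = (5.97 − 5.7)/1.12 = 0.2411; E_A = (-1.3780 − 0.2411)/√2 = -1.1449.
Condition B: z_P = (96.4 − 79.9)/12.7 = 1.2992; z_E = (6.61 − 5.7)/1.12 = 0.8125; E_B = (1.2992 − 0.8125)/√2 = 0.3441.
E_A − E_B = -1.1449 − 0.3441 = -1.4890 ≈ -1.49.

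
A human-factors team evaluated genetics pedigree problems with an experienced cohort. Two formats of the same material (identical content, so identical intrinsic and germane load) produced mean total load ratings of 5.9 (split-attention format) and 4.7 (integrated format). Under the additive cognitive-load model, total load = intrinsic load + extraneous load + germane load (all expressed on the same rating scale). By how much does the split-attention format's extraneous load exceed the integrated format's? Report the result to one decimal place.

Intrinsic and germane load are equal across formats, so the difference in total load equals the difference in extraneous load.
Extraneous-load difference = 5.9 − 4.7 = 1.2.

1.2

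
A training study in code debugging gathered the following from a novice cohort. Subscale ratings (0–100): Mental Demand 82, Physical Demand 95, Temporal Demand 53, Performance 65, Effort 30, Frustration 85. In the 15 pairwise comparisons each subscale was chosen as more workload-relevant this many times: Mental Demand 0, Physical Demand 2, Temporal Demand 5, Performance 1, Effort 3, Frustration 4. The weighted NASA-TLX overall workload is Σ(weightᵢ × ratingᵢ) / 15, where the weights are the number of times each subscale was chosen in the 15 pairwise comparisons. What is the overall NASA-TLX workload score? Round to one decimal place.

63.3

The tallies are the weights (they sum to 15).
Weighted sum = 0·82 + 2·95 + 5·53 + 1·65 + 3·30 + 4·85
            = 0 + 190 + 265 + 65 + 90 + 340 = 950.
Overall workload = 950 / 15 = 63.3333 ≈ 63.3.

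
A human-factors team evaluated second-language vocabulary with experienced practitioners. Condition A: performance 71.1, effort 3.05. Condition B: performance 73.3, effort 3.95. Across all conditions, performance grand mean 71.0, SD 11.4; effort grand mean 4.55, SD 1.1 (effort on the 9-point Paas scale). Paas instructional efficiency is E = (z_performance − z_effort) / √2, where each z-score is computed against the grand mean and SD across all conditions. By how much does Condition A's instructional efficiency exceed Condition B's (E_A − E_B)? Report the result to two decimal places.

0.44

Condition A: z_P = (71.1 − 71.0)/11.4 = 0.0088; z_E = (3.05 − 4.55)/1.1 = -1.3636; E_A = (0.0088 − (-1.3636))/√2 = 0.9704.
Condition B: z_P = (73.3 − 71.0)/11.4 = 0.2018; z_E = (3.95 − 4.55)/1.1 = -0.5455; E_B = (0.2018 − (-0.5455))/√2 = 0.5284.
E_A − E_B = 0.9704 − 0.5284 = 0.4420 ≈ 0.44.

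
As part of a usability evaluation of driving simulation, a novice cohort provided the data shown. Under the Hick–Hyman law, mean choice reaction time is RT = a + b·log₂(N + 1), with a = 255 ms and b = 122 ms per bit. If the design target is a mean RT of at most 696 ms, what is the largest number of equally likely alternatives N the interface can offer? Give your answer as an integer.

Set 255 + 122·log₂(N + 1) ≤ 696.
log₂(N + 1) ≤ (696 − 255) / 122 = 3.6148.
N + 1 ≤ 2^3.6148 = 12.2508.
N ≤ 11.2508, so the largest integer N is 11.

11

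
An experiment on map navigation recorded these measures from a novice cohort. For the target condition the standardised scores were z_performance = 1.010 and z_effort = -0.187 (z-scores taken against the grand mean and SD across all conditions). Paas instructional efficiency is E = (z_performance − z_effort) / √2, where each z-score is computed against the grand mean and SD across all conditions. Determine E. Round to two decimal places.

0.85

z_P − z_E = 1.010 − (-0.187) = 1.1970.
E = 1.1970 / √2 = 1.1970 / 1.41421 = 0.8464 ≈ 0.85.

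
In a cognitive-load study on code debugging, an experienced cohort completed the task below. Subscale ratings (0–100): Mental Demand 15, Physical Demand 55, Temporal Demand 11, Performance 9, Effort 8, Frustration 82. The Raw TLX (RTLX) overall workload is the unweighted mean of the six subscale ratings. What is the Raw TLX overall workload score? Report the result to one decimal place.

30.0

Sum of ratings = 15 + 55 + 11 + 9 + 8 + 82 = 180.
RTLX = 180 / 6 = 30.0000 ≈ 30.0.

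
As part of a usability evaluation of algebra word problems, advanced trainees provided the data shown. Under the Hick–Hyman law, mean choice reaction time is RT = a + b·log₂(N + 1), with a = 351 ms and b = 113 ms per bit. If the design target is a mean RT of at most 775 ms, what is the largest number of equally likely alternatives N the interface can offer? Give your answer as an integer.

12

Set 351 + 113·log₂(N + 1) ≤ 775.
log₂(N + 1) ≤ (775 − 351) / 113 = 3.7522.
N + 1 ≤ 2^3.7522 = 13.4749.
N ≤ 12.4749, so the largest integer N is 12.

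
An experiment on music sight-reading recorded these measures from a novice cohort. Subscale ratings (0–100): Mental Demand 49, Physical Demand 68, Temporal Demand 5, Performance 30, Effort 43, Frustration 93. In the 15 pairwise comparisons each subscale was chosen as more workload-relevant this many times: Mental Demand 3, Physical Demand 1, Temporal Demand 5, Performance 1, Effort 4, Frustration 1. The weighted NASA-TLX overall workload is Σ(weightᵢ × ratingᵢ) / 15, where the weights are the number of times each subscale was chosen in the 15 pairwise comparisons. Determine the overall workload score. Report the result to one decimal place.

The tallies are the weights (they sum to 15).
Weighted sum = 3·49 + 1·68 + 5·5 + 1·30 + 4·43 + 1·93
            = 147 + 68 + 25 + 30 + 172 + 93 = 535.
Overall workload = 535 / 15 = 35.6667 ≈ 35.7.

35.7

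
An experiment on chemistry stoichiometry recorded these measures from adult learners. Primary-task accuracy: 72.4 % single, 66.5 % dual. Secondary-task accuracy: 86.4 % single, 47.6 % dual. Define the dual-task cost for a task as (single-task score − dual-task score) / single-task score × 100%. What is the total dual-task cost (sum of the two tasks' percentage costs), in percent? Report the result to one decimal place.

53.1

Primary cost = (72.4 − 66.5) / 72.4 × 100% = 8.1492%.
Secondary cost = (86.4 − 47.6) / 86.4 × 100% = 44.9074%.
Total = 8.1492% + 44.9074% = 53.0566% ≈ 53.1%.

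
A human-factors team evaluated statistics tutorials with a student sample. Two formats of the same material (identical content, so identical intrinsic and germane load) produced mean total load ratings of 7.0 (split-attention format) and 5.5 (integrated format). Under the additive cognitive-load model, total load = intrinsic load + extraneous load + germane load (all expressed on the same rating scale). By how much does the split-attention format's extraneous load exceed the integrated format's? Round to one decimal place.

Intrinsic and germane load are equal across formats, so the difference in total load equals the difference in extraneous load.
Extraneous-load difference = 7.0 − 5.5 = 1.5.

1.5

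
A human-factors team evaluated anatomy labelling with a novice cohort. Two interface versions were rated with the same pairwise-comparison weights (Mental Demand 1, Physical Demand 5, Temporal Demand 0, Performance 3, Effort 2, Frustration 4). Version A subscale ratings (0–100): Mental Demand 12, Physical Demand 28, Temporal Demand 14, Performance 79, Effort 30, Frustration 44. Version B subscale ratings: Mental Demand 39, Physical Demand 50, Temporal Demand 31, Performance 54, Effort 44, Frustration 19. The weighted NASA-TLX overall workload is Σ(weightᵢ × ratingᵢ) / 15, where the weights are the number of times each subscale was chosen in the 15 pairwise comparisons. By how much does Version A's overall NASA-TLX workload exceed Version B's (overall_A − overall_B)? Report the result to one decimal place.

0.7

Version A weighted sum = 1·12 + 5·28 + 0·14 + 3·79 + 2·30 + 4·44 = 12 + 140 + 0 + 237 + 60 + 176 = 625; overall_A = 625/15 = 41.6667.
Version B weighted sum = 1·39 + 5·50 + 0·31 + 3·54 + 2·44 + 4·19 = 39 + 250 + 0 + 162 + 88 + 76 = 615; overall_B = 615/15 = 41.0000.
Difference = 41.6667 − 41.0000 = 0.6667 ≈ 0.7.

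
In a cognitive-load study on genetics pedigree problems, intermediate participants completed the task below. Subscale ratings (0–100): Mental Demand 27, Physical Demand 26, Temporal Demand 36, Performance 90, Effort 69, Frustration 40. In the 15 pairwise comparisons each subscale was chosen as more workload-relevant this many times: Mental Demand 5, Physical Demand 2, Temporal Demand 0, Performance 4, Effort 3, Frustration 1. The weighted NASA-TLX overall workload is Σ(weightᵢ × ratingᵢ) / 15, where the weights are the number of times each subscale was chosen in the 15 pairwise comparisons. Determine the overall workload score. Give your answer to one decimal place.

The tallies are the weights (they sum to 15).
Weighted sum = 5·27 + 2·26 + 0·36 + 4·90 + 3·69 + 1·40
            = 135 + 52 + 0 + 360 + 207 + 40 = 794.
Overall workload = 794 / 15 = 52.9333 ≈ 52.9.

52.9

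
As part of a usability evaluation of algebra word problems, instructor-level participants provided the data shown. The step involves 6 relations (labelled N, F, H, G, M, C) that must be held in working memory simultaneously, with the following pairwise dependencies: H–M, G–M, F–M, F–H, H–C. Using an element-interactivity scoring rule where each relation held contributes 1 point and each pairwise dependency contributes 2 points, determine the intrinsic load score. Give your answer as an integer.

16

Count of relations held simultaneously: 6.
Count of pairwise dependencies listed: 5.
Element contribution: 6 × 1 = 6.
Interaction contribution: 5 × 2 = 10.
Intrinsic load = 6 + 10 = 16.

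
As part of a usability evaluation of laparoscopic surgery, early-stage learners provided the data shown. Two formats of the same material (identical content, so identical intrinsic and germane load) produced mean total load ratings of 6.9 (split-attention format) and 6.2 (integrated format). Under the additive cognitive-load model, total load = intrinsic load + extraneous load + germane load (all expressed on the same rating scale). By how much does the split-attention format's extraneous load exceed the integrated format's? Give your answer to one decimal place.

0.7

Intrinsic and germane load are equal across formats, so the difference in total load equals the difference in extraneous load.
Extraneous-load difference = 6.9 − 6.2 = 0.7.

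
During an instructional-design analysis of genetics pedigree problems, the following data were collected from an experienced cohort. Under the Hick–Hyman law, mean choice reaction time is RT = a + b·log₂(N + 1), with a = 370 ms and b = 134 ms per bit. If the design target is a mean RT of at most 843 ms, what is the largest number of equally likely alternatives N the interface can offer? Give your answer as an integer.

10

Set 370 + 134·log₂(N + 1) ≤ 843.
log₂(N + 1) ≤ (843 − 370) / 134 = 3.5299.
N + 1 ≤ 2^3.5299 = 11.5506.
N ≤ 10.5506, so the largest integer N is 10.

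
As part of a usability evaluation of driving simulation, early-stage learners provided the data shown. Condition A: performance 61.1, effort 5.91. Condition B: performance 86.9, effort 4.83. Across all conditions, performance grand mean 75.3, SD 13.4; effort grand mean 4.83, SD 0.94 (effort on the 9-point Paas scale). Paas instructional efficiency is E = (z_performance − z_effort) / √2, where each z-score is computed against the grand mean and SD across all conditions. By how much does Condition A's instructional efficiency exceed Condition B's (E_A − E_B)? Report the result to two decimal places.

Condition A: z_P = (61.1 − 75.3)/13.4 = -1.0597; z_E = (5.91 − 4.83)/0.94 = 1.1489; E_A = (-1.0597 − 1.1489)/√2 = -1.5617.
Condition B: z_P = (86.9 − 75.3)/13.4 = 0.8657; z_E = (4.83 − 4.83)/0.94 = 0.0000; E_B = (0.8657 − 0.0000)/√2 = 0.6121.
E_A − E_B = -1.5617 − 0.6121 = -2.1738 ≈ -2.17.

-2.17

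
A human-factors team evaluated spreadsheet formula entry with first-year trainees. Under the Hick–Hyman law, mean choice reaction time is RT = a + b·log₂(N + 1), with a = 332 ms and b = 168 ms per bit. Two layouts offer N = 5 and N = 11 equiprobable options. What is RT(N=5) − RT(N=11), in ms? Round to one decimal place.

-168.0

RT(5) = 332 + 168·log₂(6) = 332 + 168·2.5850 = 766.2800 ms.
RT(11) = 332 + 168·log₂(12) = 332 + 168·3.5850 = 934.2800 ms.
Difference = 766.2800 − 934.2800 = -168.0000 ≈ -168.0 ms.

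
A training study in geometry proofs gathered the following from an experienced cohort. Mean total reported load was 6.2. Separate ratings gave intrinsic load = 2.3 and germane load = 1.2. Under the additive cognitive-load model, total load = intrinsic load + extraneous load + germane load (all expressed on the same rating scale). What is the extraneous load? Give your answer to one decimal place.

2.7

extraneous load = total − intrinsic − germane
             = 6.2 − 2.3 − 1.2 = 2.7.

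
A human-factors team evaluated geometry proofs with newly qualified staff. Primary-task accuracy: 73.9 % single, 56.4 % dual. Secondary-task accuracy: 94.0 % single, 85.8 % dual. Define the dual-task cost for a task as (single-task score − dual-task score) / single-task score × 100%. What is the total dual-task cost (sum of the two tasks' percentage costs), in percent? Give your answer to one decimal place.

Primary cost = (73.9 − 56.4) / 73.9 × 100% = 23.6806%.
Secondary cost = (94.0 − 85.8) / 94.0 × 100% = 8.7234%.
Total = 23.6806% + 8.7234% = 32.4040% ≈ 32.4%.

32.4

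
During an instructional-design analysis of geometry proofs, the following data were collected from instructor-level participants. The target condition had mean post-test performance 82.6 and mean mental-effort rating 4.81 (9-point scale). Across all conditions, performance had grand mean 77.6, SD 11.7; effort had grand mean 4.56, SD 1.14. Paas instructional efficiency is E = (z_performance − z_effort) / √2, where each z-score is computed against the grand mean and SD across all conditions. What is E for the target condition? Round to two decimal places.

z_performance = (82.6 − 77.6) / 11.7 = 5.0000 / 11.7 = 0.4274.
z_effort = (4.81 − 4.56) / 1.14 = 0.2500 / 1.14 = 0.2193.
z_P − z_E = 0.4274 − 0.2193 = 0.2081.
E = 0.2081 / √2 = 0.2081 / 1.41421 = 0.1471 ≈ 0.15.

0.15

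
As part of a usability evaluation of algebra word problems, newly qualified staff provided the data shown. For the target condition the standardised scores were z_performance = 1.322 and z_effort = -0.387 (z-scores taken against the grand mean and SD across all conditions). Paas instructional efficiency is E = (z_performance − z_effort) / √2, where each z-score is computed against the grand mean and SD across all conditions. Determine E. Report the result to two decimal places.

1.21

z_P − z_E = 1.322 − (-0.387) = 1.7090.
E = 1.7090 / √2 = 1.7090 / 1.41421 = 1.2084 ≈ 1.21.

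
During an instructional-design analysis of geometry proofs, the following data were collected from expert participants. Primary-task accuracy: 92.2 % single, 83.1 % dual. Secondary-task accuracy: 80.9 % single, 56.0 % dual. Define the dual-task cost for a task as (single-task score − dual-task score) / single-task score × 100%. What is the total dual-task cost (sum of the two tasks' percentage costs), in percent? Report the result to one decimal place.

Primary cost = (92.2 − 83.1) / 92.2 × 100% = 9.8698%.
Secondary cost = (80.9 − 56.0) / 80.9 × 100% = 30.7787%.
Total = 9.8698% + 30.7787% = 40.6485% ≈ 40.6%.

40.6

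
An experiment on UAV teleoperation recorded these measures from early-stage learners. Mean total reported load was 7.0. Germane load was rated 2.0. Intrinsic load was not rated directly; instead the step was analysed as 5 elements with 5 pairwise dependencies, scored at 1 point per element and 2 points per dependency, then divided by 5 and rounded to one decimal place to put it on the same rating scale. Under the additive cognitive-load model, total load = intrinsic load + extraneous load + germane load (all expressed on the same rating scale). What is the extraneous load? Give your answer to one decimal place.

Intrinsic (element-interactivity): (5 × 1 + 5 × 2) / 5 = 15 / 5 = 3.0000 → 3.0.
extraneous load = total − intrinsic − germane
             = 7.0 − 3.0 − 2.0 = 2.0.

2.0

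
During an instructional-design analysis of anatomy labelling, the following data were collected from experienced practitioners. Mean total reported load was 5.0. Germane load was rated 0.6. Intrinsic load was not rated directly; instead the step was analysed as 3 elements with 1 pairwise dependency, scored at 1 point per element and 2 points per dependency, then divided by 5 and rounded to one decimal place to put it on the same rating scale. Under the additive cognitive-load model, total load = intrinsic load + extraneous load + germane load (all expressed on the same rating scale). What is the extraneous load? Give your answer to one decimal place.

Intrinsic (element-interactivity): (3 × 1 + 1 × 2) / 5 = 5 / 5 = 1.0000 → 1.0.
extraneous load = total − intrinsic − germane
             = 5.0 − 1.0 − 0.6 = 3.4.

3.4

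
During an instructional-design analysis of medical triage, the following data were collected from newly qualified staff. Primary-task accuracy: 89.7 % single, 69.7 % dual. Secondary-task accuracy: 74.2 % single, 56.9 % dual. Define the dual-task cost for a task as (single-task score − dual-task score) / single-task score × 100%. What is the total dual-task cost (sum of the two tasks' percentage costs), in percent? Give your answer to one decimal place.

Primary cost = (89.7 − 69.7) / 89.7 × 100% = 22.2965%.
Secondary cost = (74.2 − 56.9) / 74.2 × 100% = 23.3154%.
Total = 22.2965% + 23.3154% = 45.6119% ≈ 45.6%.

45.6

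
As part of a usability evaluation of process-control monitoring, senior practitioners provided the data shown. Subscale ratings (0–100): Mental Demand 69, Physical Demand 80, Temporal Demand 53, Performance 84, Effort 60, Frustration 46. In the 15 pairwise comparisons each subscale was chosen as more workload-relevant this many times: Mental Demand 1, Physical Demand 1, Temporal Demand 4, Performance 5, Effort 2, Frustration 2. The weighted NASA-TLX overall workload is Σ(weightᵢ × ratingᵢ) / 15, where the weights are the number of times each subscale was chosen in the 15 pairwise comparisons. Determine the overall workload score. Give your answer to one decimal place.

66.2

The tallies are the weights (they sum to 15).
Weighted sum = 1·69 + 1·80 + 4·53 + 5·84 + 2·60 + 2·46
            = 69 + 80 + 212 + 420 + 120 + 92 = 993.
Overall workload = 993 / 15 = 66.2000 ≈ 66.2.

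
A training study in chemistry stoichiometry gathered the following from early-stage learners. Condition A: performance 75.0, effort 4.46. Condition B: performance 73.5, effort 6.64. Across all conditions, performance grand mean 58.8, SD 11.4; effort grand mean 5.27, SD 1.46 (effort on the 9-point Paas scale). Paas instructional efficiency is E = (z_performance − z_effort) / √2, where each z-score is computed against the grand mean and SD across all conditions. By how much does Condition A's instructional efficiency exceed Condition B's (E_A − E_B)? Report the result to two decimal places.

1.15

Condition A: z_P = (75.0 − 58.8)/11.4 = 1.4211; z_E = (4.46 − 5.27)/1.46 = -0.5548; E_A = (1.4211 − (-0.5548))/√2 = 1.3972.
Condition B: z_P = (73.5 − 58.8)/11.4 = 1.2895; z_E = (6.64 − 5.27)/1.46 = 0.9384; E_B = (1.2895 − 0.9384)/√2 = 0.2483.
E_A − E_B = 1.3972 − 0.2483 = 1.1489 ≈ 1.15.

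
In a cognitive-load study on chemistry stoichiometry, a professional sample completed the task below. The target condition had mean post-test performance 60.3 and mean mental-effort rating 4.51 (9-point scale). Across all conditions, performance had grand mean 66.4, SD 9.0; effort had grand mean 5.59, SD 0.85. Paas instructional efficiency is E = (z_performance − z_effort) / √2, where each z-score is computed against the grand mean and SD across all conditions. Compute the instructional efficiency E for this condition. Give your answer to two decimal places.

0.42

z_performance = (60.3 − 66.4) / 9.0 = -6.1000 / 9.0 = -0.6778.
z_effort = (4.51 − 5.59) / 0.85 = -1.0800 / 0.85 = -1.2706.
z_P − z_E = -0.6778 − (-1.2706) = 0.5928.
E = 0.5928 / √2 = 0.5928 / 1.41421 = 0.4192 ≈ 0.42.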